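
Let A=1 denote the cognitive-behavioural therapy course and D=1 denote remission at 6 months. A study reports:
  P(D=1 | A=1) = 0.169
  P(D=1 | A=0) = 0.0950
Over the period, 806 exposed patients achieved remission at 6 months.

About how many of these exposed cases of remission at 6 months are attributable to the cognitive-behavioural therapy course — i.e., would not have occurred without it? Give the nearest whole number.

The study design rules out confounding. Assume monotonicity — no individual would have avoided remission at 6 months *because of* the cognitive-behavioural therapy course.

Let p₁ = 0.169, p₀ = 0.095.
PN = (p₁ − p₀)/p₁ = (0.169 − 0.095) / 0.169 ≈ 0.43787.
Attributable cases ≈ PN × (exposed cases) = 0.43787 × 806 ≈ 352.92.

about 353 cases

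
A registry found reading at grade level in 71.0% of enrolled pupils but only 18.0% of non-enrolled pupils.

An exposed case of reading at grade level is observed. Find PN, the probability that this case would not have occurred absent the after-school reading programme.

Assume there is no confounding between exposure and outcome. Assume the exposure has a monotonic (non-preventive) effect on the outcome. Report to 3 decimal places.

p₁ = 0.71, p₀ = 0.18.
Under exogeneity and monotonicity, PN = (p₁ − p₀) / p₁.
PN = (0.71 − 0.18) / 0.71 = 0.53 / 0.71 ≈ 0.7465

PN ≈ 0.746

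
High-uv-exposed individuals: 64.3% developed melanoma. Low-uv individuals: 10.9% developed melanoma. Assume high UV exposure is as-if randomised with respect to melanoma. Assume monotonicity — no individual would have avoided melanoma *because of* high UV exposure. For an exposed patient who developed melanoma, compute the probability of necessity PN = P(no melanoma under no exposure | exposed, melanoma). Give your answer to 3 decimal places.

p₁ = 0.643, p₀ = 0.109.
Under exogeneity and monotonicity, PN = (p₁ − p₀) / p₁.
PN = (0.643 − 0.109) / 0.643 = 0.534 / 0.643 ≈ 0.8305

PN ≈ 0.830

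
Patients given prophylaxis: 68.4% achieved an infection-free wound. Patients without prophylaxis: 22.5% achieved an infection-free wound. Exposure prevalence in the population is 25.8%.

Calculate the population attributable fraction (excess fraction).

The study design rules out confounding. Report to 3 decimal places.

PAF ≈ 0.345

p₁ = 0.684, p₀ = 0.225.
Overall risk P(Y=1) = π·p₁ + (1−π)·p₀ = 0.258×0.684 + 0.742×0.225 = 0.34342.
Under exogeneity, PAF = [P(Y=1) − p₀] / P(Y=1).
PAF = (0.34342 − 0.225) / 0.34342 ≈ 0.3448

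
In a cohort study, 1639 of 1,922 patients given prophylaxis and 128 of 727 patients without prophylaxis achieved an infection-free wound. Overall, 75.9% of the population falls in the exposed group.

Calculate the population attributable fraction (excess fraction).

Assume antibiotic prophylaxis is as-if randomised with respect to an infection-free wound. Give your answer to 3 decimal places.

p₁ = P(outcome | exposed) = 1639/1922 = 0.85276
p₀ = P(outcome | unexposed) = 128/727 = 0.17607
Overall risk P(Y=1) = π·p₁ + (1−π)·p₀ = 0.759×0.85276 + 0.241×0.17607 = 0.68967.
Under exogeneity, PAF = [P(Y=1) − p₀] / P(Y=1).
PAF = (0.68967 − 0.17607) / 0.68967 ≈ 0.7447

PAF ≈ 0.745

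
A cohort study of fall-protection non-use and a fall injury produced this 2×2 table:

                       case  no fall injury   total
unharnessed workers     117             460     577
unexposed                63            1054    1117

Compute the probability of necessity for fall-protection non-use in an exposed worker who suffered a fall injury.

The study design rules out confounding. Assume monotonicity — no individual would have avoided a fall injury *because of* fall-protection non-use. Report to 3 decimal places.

p₁ = P(outcome | exposed) = 117/577 = 0.20277
p₀ = P(outcome | unexposed) = 63/1117 = 0.056401
Under exogeneity and monotonicity, PN = (p₁ − p₀) / p₁.
PN = (0.20277 − 0.056401) / 0.20277 = 0.14637 / 0.20277 ≈ 0.7219

PN ≈ 0.722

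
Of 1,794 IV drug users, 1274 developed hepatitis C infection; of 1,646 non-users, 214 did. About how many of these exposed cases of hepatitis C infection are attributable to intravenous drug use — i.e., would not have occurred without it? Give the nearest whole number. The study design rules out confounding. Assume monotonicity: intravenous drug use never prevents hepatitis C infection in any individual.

about 1041 cases

p₁ = P(outcome | exposed) = 1274/1794 = 0.71014
p₀ = P(outcome | unexposed) = 214/1646 = 0.13001
PN = (p₁ − p₀)/p₁ = (0.71014 − 0.13001) / 0.71014 ≈ 0.81692.
Attributable cases ≈ PN × (exposed cases) = 0.81692 × 1274 ≈ 1040.76.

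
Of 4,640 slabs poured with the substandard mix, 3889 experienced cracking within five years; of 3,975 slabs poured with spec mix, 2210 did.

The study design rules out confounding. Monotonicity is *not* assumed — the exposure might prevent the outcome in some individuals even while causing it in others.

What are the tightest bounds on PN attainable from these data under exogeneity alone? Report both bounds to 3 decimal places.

p₁ = P(outcome | exposed) = 3889/4640 = 0.83815
p₀ = P(outcome | unexposed) = 2210/3975 = 0.55597
Under exogeneity alone the bounds on PN are max{0,(p₁−p₀)/p₁} ≤ PN ≤ min{1,(1−p₀)/p₁}.
  lower = (p₁ − p₀)/p₁ = 0.28217 / 0.83815 ≈ 0.3367
  upper = min{1, (1 − p₀)/p₁} = 0.44403 / 0.83815 ≈ 0.5298

0.337 ≤ PN ≤ 0.530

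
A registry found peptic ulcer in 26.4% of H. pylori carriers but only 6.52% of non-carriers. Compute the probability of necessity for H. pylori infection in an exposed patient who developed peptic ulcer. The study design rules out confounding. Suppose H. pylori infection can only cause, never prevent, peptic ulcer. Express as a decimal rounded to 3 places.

p₁ = 0.264, p₀ = 0.0652.
Under exogeneity and monotonicity, PN = (p₁ − p₀) / p₁.
PN = (0.264 − 0.0652) / 0.264 = 0.1988 / 0.264 ≈ 0.7530

PN ≈ 0.753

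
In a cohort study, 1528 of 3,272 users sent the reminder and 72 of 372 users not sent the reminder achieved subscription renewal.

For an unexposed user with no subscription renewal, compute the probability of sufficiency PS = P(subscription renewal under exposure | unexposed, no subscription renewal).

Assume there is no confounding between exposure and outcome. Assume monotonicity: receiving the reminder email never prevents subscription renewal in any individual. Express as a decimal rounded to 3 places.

p₁ = P(outcome | exposed) = 1528/3272 = 0.46699
p₀ = P(outcome | unexposed) = 72/372 = 0.19355
Under exogeneity and monotonicity, PS = (p₁ − p₀) / (1 − p₀).
PS = (0.46699 − 0.19355) / (1 − 0.19355) = 0.27344 / 0.80645 ≈ 0.3391

PS ≈ 0.339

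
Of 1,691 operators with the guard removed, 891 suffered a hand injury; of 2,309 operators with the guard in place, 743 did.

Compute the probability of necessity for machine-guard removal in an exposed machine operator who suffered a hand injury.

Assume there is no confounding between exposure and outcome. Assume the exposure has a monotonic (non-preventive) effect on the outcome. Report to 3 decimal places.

p₁ = P(outcome | exposed) = 891/1691 = 0.52691
p₀ = P(outcome | unexposed) = 743/2309 = 0.32178
Under exogeneity and monotonicity, PN = (p₁ − p₀) / p₁.
PN = (0.52691 − 0.32178) / 0.52691 = 0.20512 / 0.52691 ≈ 0.3893

PN ≈ 0.389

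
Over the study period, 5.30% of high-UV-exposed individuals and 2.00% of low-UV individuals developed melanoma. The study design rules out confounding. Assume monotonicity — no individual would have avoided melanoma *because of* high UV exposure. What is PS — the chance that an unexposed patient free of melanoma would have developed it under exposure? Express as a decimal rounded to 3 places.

PS ≈ 0.034

p₁ = 0.053, p₀ = 0.02.
Under exogeneity and monotonicity, PS = (p₁ − p₀) / (1 − p₀).
PS = (0.053 − 0.02) / (1 − 0.02) = 0.033 / 0.98 ≈ 0.0337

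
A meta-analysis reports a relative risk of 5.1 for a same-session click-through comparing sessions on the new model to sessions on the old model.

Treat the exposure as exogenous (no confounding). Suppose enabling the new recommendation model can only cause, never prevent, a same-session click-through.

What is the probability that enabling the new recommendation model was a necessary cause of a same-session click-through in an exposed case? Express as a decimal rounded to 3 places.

Under exogeneity and monotonicity, PN = (RR − 1) / RR = 1 − 1/RR.
PN = (5.1 − 1) / 5.1 = 4.1 / 5.1 ≈ 0.8039

PN ≈ 0.804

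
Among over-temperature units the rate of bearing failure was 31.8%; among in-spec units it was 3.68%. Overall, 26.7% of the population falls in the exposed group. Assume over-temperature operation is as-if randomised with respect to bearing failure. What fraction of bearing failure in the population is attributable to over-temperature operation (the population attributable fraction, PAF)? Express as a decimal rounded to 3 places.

PAF ≈ 0.671

p₁ = 0.318, p₀ = 0.0368.
Overall risk P(Y=1) = π·p₁ + (1−π)·p₀ = 0.267×0.318 + 0.733×0.0368 = 0.11188.
Under exogeneity, PAF = [P(Y=1) − p₀] / P(Y=1).
PAF = (0.11188 − 0.0368) / 0.11188 ≈ 0.6711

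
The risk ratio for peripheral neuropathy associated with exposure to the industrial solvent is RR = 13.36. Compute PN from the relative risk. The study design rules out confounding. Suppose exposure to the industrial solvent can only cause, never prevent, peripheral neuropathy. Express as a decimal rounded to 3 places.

PN ≈ 0.925

Under exogeneity and monotonicity, PN = (RR − 1) / RR = 1 − 1/RR.
PN = (13.36 − 1) / 13.36 = 12.36 / 13.36 ≈ 0.9251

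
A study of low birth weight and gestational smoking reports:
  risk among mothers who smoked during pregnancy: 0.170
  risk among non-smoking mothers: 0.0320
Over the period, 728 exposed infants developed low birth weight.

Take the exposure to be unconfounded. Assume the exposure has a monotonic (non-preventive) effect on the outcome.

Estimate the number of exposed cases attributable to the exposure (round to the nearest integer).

about 591 cases

Let p₁ = 0.17, p₀ = 0.032.
PN = (p₁ − p₀)/p₁ = (0.17 − 0.032) / 0.17 ≈ 0.81176.
Attributable cases ≈ PN × (exposed cases) = 0.81176 × 728 ≈ 590.96.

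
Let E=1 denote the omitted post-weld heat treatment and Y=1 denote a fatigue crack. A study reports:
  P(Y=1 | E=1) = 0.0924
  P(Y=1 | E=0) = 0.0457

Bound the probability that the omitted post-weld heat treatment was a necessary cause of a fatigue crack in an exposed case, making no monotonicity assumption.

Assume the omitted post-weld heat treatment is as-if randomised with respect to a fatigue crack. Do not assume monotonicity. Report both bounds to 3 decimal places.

Let p₁ = 0.0924, p₀ = 0.0457.
Under exogeneity alone the bounds on PN are max{0,(p₁−p₀)/p₁} ≤ PN ≤ min{1,(1−p₀)/p₁}.
  lower = (p₁ − p₀)/p₁ = 0.0467 / 0.0924 ≈ 0.5054
  upper = min{1, (1 − p₀)/p₁} = 0.9543 / 0.0924 ≈ 10.3279 → capped at 1

0.505 ≤ PN ≤ 1.000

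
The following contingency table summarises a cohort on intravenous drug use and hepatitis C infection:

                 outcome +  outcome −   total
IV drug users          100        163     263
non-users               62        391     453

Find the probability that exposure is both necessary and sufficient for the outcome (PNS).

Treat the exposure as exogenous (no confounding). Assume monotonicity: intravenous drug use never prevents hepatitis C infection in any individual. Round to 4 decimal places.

PNS ≈ 0.2434

p₁ = P(outcome | exposed) = 100/263 = 0.38023
p₀ = P(outcome | unexposed) = 62/453 = 0.13687
Under exogeneity and monotonicity, PNS = p₁ − p₀.
PNS = 0.38023 − 0.13687 = 0.24336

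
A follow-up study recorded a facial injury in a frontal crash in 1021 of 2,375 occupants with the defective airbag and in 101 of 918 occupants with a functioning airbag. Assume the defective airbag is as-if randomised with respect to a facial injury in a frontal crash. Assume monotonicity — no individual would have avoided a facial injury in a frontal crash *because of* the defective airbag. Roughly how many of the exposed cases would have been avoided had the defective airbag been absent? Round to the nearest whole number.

p₁ = P(outcome | exposed) = 1021/2375 = 0.42989
p₀ = P(outcome | unexposed) = 101/918 = 0.11002
PN = (p₁ − p₀)/p₁ = (0.42989 − 0.11002) / 0.42989 ≈ 0.74407.
Attributable cases ≈ PN × (exposed cases) = 0.74407 × 1021 ≈ 759.70.

about 760 cases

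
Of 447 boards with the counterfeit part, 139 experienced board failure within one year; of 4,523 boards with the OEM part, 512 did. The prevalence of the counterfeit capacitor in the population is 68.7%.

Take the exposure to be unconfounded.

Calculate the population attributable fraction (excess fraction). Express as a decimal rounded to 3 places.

PAF ≈ 0.545

p₁ = P(outcome | exposed) = 139/447 = 0.31096
p₀ = P(outcome | unexposed) = 512/4523 = 0.1132
Overall risk P(Y=1) = π·p₁ + (1−π)·p₀ = 0.687×0.31096 + 0.313×0.1132 = 0.24906.
Under exogeneity, PAF = [P(Y=1) − p₀] / P(Y=1).
PAF = (0.24906 − 0.1132) / 0.24906 ≈ 0.5455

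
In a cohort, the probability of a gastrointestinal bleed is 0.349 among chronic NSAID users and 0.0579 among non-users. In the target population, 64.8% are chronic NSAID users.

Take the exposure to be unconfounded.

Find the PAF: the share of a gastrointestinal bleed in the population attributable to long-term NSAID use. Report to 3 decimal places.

Let p₁ = 0.349, p₀ = 0.0579.
Overall risk P(Y=1) = π·p₁ + (1−π)·p₀ = 0.648×0.349 + 0.352×0.0579 = 0.24653.
Under exogeneity, PAF = [P(Y=1) − p₀] / P(Y=1).
PAF = (0.24653 − 0.0579) / 0.24653 ≈ 0.7651

PAF ≈ 0.765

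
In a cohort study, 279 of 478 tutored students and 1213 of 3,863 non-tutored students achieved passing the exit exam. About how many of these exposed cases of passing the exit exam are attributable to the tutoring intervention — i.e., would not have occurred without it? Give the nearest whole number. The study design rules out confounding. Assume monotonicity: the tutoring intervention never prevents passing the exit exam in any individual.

p₁ = P(outcome | exposed) = 279/478 = 0.58368
p₀ = P(outcome | unexposed) = 1213/3863 = 0.314
PN = (p₁ − p₀)/p₁ = (0.58368 − 0.314) / 0.58368 ≈ 0.46203.
Attributable cases ≈ PN × (exposed cases) = 0.46203 × 279 ≈ 128.91.

about 129 cases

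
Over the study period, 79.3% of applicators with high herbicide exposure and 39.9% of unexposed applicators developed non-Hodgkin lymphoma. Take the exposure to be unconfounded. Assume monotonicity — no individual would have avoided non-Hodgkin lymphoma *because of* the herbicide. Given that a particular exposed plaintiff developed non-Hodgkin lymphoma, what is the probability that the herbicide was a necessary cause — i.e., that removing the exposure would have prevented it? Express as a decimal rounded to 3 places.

p₁ = 0.793, p₀ = 0.399.
Under exogeneity and monotonicity, PN = (p₁ − p₀) / p₁.
PN = (0.793 − 0.399) / 0.793 = 0.394 / 0.793 ≈ 0.4968

PN ≈ 0.497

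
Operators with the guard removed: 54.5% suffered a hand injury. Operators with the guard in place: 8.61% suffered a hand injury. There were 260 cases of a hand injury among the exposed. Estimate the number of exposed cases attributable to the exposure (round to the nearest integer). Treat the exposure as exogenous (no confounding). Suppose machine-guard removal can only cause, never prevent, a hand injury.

p₁ = 0.545, p₀ = 0.0861.
PN = (p₁ − p₀)/p₁ = (0.545 − 0.0861) / 0.545 ≈ 0.84202.
Attributable cases ≈ PN × (exposed cases) = 0.84202 × 260 ≈ 218.92.

about 219 cases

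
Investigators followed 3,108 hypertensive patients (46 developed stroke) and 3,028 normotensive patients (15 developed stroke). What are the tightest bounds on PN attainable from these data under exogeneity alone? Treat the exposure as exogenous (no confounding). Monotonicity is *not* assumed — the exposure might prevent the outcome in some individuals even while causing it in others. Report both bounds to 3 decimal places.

p₁ = P(outcome | exposed) = 46/3108 = 0.014801
p₀ = P(outcome | unexposed) = 15/3028 = 0.0049538
Under exogeneity alone the bounds on PN are max{0,(p₁−p₀)/p₁} ≤ PN ≤ min{1,(1−p₀)/p₁}.
  lower = (p₁ − p₀)/p₁ = 0.0098467 / 0.014801 ≈ 0.6653
  upper = min{1, (1 − p₀)/p₁} = 0.99505 / 0.014801 ≈ 67.2305 → capped at 1

0.665 ≤ PN ≤ 1.000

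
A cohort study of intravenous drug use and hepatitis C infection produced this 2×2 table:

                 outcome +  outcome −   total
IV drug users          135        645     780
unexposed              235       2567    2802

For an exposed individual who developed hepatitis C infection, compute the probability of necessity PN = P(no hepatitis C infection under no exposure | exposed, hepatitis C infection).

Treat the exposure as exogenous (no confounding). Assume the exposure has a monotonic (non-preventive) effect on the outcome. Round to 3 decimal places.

PN ≈ 0.515

p₁ = P(outcome | exposed) = 135/780 = 0.17308
p₀ = P(outcome | unexposed) = 235/2802 = 0.083869
Under exogeneity and monotonicity, PN = (p₁ − p₀)/p₁.
PN = (0.17308 − 0.083869) / 0.17308 ≈ 0.5154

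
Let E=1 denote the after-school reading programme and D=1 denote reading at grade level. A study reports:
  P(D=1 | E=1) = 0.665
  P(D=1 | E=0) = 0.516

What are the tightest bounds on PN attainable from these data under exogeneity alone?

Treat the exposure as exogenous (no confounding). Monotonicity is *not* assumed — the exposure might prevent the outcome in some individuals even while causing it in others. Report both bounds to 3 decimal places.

0.224 ≤ PN ≤ 0.728

Let p₁ = 0.665, p₀ = 0.516.
Under exogeneity alone the bounds on PN are max{0,(p₁−p₀)/p₁} ≤ PN ≤ min{1,(1−p₀)/p₁}.
  lower = (p₁ − p₀)/p₁ = 0.149 / 0.665 ≈ 0.2241
  upper = min{1, (1 − p₀)/p₁} = 0.484 / 0.665 ≈ 0.7278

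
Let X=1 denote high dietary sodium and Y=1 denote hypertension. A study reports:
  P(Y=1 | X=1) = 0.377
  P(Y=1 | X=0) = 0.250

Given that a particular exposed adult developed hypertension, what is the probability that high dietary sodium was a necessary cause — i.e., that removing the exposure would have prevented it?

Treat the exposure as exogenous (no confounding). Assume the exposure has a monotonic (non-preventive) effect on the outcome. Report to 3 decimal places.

Let p₁ = 0.377, p₀ = 0.25.
Under exogeneity and monotonicity, PN = (p₁ − p₀) / p₁.
PN = (0.377 − 0.25) / 0.377 = 0.127 / 0.377 ≈ 0.3369

PN ≈ 0.337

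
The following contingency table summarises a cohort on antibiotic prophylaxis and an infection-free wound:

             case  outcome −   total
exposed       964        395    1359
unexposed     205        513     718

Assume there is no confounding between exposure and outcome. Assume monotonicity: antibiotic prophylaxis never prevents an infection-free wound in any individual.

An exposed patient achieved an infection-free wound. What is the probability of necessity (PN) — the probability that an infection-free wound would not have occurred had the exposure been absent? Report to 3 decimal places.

PN ≈ 0.597

p₁ = P(outcome | exposed) = 964/1359 = 0.70935
p₀ = P(outcome | unexposed) = 205/718 = 0.28552
Under exogeneity and monotonicity, PN = (p₁ − p₀) / p₁.
PN = (0.70935 − 0.28552) / 0.70935 = 0.42383 / 0.70935 ≈ 0.5975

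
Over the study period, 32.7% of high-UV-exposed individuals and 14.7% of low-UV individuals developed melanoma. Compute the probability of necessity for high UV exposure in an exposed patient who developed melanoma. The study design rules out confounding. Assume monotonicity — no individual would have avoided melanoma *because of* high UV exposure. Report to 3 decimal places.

PN ≈ 0.550

p₁ = 0.327, p₀ = 0.147.
Under exogeneity and monotonicity, PN = (p₁ − p₀) / p₁.
PN = (0.327 − 0.147) / 0.327 = 0.18 / 0.327 ≈ 0.5505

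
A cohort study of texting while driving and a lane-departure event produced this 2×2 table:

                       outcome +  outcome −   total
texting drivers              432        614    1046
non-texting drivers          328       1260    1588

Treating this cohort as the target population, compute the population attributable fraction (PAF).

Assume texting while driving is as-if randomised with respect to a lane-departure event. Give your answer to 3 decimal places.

PAF ≈ 0.284

p₁ = P(outcome | exposed) = 432/1046 = 0.413
p₀ = P(outcome | unexposed) = 328/1588 = 0.20655
Exposure prevalence π = 1046/2634 = 0.39711; overall risk P(Y=1) = 0.28853.
Under exogeneity, PAF = [P(Y=1) − p₀]/P(Y=1).
PAF = (0.28853 − 0.20655) / 0.28853 ≈ 0.2841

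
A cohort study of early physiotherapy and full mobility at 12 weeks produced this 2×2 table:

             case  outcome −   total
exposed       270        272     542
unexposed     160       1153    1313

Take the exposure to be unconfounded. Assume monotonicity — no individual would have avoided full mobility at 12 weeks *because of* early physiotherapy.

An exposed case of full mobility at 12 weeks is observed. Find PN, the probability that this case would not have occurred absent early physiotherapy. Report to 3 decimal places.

p₁ = P(outcome | exposed) = 270/542 = 0.49815
p₀ = P(outcome | unexposed) = 160/1313 = 0.12186
Under exogeneity and monotonicity, PN = (p₁ − p₀) / p₁.
PN = (0.49815 − 0.12186) / 0.49815 = 0.3763 / 0.49815 ≈ 0.7554

PN ≈ 0.755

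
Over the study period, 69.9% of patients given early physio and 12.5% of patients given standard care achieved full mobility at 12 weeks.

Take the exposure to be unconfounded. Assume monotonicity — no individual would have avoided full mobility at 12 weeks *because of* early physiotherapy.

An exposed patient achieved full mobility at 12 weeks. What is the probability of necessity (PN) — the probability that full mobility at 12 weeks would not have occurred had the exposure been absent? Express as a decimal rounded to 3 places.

PN ≈ 0.821

p₁ = 0.699, p₀ = 0.125.
Under exogeneity and monotonicity, PN = (p₁ − p₀) / p₁.
PN = (0.699 − 0.125) / 0.699 = 0.574 / 0.699 ≈ 0.8212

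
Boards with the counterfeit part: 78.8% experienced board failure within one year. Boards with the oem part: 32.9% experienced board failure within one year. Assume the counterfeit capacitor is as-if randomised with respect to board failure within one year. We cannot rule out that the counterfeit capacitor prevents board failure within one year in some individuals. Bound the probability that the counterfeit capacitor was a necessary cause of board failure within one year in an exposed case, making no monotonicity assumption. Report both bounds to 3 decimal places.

p₁ = 0.788, p₀ = 0.329.
Under exogeneity alone the bounds on PN are max{0,(p₁−p₀)/p₁} ≤ PN ≤ min{1,(1−p₀)/p₁}.
  lower = (p₁ − p₀)/p₁ = 0.459 / 0.788 ≈ 0.5825
  upper = min{1, (1 − p₀)/p₁} = 0.671 / 0.788 ≈ 0.8515

0.582 ≤ PN ≤ 0.852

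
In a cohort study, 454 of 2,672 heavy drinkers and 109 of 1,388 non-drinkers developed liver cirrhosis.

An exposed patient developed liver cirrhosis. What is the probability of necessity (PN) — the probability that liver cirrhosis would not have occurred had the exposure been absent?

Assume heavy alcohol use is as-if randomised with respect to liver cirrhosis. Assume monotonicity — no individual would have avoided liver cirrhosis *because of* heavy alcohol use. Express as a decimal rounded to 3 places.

PN ≈ 0.538

p₁ = P(outcome | exposed) = 454/2672 = 0.16991
p₀ = P(outcome | unexposed) = 109/1388 = 0.07853
Under exogeneity and monotonicity, PN = (p₁ − p₀) / p₁.
PN = (0.16991 − 0.07853) / 0.16991 = 0.09138 / 0.16991 ≈ 0.5378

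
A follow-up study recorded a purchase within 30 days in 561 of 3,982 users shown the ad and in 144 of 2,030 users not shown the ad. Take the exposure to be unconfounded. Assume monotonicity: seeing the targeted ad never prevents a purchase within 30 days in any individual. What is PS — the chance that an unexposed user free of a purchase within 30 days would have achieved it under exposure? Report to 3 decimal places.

p₁ = P(outcome | exposed) = 561/3982 = 0.14088
p₀ = P(outcome | unexposed) = 144/2030 = 0.070936
Under exogeneity and monotonicity, PS = (p₁ − p₀) / (1 − p₀).
PS = (0.14088 − 0.070936) / (1 − 0.070936) = 0.069948 / 0.92906 ≈ 0.0753

PS ≈ 0.075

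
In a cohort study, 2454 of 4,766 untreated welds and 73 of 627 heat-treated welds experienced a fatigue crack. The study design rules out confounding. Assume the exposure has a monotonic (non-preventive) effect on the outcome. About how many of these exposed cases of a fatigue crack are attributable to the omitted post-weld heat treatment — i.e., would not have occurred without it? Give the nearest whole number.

p₁ = P(outcome | exposed) = 2454/4766 = 0.5149
p₀ = P(outcome | unexposed) = 73/627 = 0.11643
PN = (p₁ − p₀)/p₁ = (0.5149 − 0.11643) / 0.5149 ≈ 0.77388.
Attributable cases ≈ PN × (exposed cases) = 0.77388 × 2454 ≈ 1899.11.

about 1899 cases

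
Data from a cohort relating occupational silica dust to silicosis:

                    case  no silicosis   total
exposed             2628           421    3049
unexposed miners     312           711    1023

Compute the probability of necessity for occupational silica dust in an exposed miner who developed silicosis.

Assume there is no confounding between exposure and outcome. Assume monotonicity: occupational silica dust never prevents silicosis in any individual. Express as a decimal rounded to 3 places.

p₁ = P(outcome | exposed) = 2628/3049 = 0.86192
p₀ = P(outcome | unexposed) = 312/1023 = 0.30499
Under exogeneity and monotonicity, PN = (p₁ − p₀) / p₁.
PN = (0.86192 − 0.30499) / 0.86192 = 0.55694 / 0.86192 ≈ 0.6462

PN ≈ 0.646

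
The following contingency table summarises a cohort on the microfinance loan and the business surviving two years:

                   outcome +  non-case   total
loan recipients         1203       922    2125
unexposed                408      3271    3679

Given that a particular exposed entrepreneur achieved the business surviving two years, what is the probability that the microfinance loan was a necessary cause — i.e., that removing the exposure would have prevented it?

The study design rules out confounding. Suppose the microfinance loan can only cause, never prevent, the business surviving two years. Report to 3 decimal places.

PN ≈ 0.804

p₁ = P(outcome | exposed) = 1203/2125 = 0.56612
p₀ = P(outcome | unexposed) = 408/3679 = 0.1109
Under exogeneity and monotonicity, PN = (p₁ − p₀)/p₁.
PN = (0.56612 − 0.1109) / 0.56612 ≈ 0.8041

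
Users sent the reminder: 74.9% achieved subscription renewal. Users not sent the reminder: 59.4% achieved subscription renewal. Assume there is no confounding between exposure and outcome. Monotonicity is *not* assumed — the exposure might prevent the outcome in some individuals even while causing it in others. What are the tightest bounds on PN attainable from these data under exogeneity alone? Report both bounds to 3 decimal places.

p₁ = 0.749, p₀ = 0.594.
Under exogeneity alone the bounds on PN are max{0,(p₁−p₀)/p₁} ≤ PN ≤ min{1,(1−p₀)/p₁}.
  lower = (p₁ − p₀)/p₁ = 0.155 / 0.749 ≈ 0.2069
  upper = min{1, (1 − p₀)/p₁} = 0.406 / 0.749 ≈ 0.5421

0.207 ≤ PN ≤ 0.542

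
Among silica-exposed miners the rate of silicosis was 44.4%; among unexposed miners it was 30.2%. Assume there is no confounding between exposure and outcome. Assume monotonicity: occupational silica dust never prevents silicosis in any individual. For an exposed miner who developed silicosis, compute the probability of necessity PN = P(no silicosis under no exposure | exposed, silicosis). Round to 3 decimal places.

PN ≈ 0.320

p₁ = 0.444, p₀ = 0.302.
Under exogeneity and monotonicity, PN = (p₁ − p₀) / p₁.
PN = (0.444 − 0.302) / 0.444 = 0.142 / 0.444 ≈ 0.3198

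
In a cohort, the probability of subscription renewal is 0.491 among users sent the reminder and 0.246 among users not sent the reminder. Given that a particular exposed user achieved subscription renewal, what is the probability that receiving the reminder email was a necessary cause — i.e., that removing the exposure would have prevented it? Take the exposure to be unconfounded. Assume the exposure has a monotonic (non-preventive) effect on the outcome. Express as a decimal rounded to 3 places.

PN ≈ 0.499

Let p₁ = 0.491, p₀ = 0.246.
Under exogeneity and monotonicity, PN = (p₁ − p₀) / p₁.
PN = (0.491 − 0.246) / 0.491 = 0.245 / 0.491 ≈ 0.4990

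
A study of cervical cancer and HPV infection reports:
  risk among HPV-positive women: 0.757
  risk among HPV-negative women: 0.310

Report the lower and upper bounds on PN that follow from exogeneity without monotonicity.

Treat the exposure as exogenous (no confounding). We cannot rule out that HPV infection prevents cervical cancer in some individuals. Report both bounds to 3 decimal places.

0.590 ≤ PN ≤ 0.911

Let p₁ = 0.757, p₀ = 0.31.
Under exogeneity alone the bounds on PN are max{0,(p₁−p₀)/p₁} ≤ PN ≤ min{1,(1−p₀)/p₁}.
  lower = (p₁ − p₀)/p₁ = 0.447 / 0.757 ≈ 0.5905
  upper = min{1, (1 − p₀)/p₁} = 0.69 / 0.757 ≈ 0.9115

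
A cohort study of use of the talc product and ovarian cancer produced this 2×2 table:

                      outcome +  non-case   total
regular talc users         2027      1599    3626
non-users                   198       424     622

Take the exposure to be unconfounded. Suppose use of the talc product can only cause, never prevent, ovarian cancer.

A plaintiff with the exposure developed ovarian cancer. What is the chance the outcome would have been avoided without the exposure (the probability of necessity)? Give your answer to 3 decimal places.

PN ≈ 0.431

p₁ = P(outcome | exposed) = 2027/3626 = 0.55902
p₀ = P(outcome | unexposed) = 198/622 = 0.31833
Under exogeneity and monotonicity, PN = (p₁ − p₀)/p₁.
PN = (0.55902 − 0.31833) / 0.55902 ≈ 0.4306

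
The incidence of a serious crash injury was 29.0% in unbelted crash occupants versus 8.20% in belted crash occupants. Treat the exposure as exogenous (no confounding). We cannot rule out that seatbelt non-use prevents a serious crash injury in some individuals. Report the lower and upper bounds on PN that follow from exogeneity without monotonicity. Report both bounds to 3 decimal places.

0.717 ≤ PN ≤ 1.000

p₁ = 0.29, p₀ = 0.082.
Under exogeneity alone the bounds on PN are max{0,(p₁−p₀)/p₁} ≤ PN ≤ min{1,(1−p₀)/p₁}.
  lower = (p₁ − p₀)/p₁ = 0.208 / 0.29 ≈ 0.7172
  upper = min{1, (1 − p₀)/p₁} = 0.918 / 0.29 ≈ 3.1655 → capped at 1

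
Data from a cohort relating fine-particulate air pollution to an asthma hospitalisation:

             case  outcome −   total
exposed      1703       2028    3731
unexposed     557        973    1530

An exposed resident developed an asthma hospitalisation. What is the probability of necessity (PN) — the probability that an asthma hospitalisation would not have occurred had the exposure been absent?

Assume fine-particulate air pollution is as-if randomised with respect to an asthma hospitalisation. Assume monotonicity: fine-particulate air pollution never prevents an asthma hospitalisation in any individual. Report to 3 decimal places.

p₁ = P(outcome | exposed) = 1703/3731 = 0.45645
p₀ = P(outcome | unexposed) = 557/1530 = 0.36405
Under exogeneity and monotonicity, PN = (p₁ − p₀)/p₁.
PN = (0.45645 − 0.36405) / 0.45645 ≈ 0.2024

PN ≈ 0.202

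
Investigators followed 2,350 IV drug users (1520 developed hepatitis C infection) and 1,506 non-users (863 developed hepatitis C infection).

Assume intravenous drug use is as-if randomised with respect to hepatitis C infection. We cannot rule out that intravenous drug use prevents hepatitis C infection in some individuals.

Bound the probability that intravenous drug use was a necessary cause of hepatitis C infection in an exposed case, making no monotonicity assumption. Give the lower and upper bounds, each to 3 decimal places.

p₁ = P(outcome | exposed) = 1520/2350 = 0.64681
p₀ = P(outcome | unexposed) = 863/1506 = 0.57304
Under exogeneity alone the bounds on PN are max{0,(p₁−p₀)/p₁} ≤ PN ≤ min{1,(1−p₀)/p₁}.
  lower = (p₁ − p₀)/p₁ = 0.073767 / 0.64681 ≈ 0.1140
  upper = min{1, (1 − p₀)/p₁} = 0.42696 / 0.64681 ≈ 0.6601

0.114 ≤ PN ≤ 0.660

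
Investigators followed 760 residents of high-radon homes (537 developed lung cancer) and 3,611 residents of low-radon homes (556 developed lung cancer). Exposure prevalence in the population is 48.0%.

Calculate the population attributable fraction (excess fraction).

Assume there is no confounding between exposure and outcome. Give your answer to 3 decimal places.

PAF ≈ 0.633

p₁ = P(outcome | exposed) = 537/760 = 0.70658
p₀ = P(outcome | unexposed) = 556/3611 = 0.15397
Overall risk P(Y=1) = π·p₁ + (1−π)·p₀ = 0.48×0.70658 + 0.52×0.15397 = 0.41922.
Under exogeneity, PAF = [P(Y=1) − p₀] / P(Y=1).
PAF = (0.41922 − 0.15397) / 0.41922 ≈ 0.6327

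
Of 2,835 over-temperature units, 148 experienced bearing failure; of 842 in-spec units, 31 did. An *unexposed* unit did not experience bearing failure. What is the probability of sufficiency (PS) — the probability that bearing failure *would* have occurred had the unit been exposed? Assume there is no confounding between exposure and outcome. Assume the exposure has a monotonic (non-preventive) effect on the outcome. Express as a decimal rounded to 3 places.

p₁ = P(outcome | exposed) = 148/2835 = 0.052205
p₀ = P(outcome | unexposed) = 31/842 = 0.036817
Under exogeneity and monotonicity, PS = (p₁ − p₀) / (1 − p₀).
PS = (0.052205 − 0.036817) / (1 − 0.036817) = 0.015387 / 0.96318 ≈ 0.0160

PS ≈ 0.016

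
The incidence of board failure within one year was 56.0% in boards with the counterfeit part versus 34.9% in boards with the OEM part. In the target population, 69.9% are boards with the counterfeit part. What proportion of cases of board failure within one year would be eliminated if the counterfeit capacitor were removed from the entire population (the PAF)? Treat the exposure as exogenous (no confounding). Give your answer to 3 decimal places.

p₁ = 0.56, p₀ = 0.349.
Overall risk P(Y=1) = π·p₁ + (1−π)·p₀ = 0.699×0.56 + 0.301×0.349 = 0.49649.
Under exogeneity, PAF = [P(Y=1) − p₀] / P(Y=1).
PAF = (0.49649 − 0.349) / 0.49649 ≈ 0.2971

PAF ≈ 0.297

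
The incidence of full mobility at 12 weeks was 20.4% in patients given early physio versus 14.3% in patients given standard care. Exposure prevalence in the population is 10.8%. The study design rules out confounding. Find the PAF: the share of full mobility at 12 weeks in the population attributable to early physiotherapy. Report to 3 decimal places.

PAF ≈ 0.044

p₁ = 0.204, p₀ = 0.143.
Overall risk P(Y=1) = π·p₁ + (1−π)·p₀ = 0.108×0.204 + 0.892×0.143 = 0.14959.
Under exogeneity, PAF = [P(Y=1) − p₀] / P(Y=1).
PAF = (0.14959 − 0.143) / 0.14959 ≈ 0.0440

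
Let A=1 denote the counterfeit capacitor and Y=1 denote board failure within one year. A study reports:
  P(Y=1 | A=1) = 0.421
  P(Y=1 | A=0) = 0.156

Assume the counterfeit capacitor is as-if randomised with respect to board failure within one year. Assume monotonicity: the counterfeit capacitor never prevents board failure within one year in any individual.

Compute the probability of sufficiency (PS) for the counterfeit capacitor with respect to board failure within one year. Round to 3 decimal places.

PS ≈ 0.314

Let p₁ = 0.421, p₀ = 0.156.
Under exogeneity and monotonicity, PS = (p₁ − p₀) / (1 − p₀).
PS = (0.421 − 0.156) / (1 − 0.156) = 0.265 / 0.844 ≈ 0.3140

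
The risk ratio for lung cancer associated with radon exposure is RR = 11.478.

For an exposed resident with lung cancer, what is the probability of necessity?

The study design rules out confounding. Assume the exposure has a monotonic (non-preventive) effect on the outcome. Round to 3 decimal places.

PN ≈ 0.913

Under exogeneity and monotonicity, PN = (RR − 1) / RR = 1 − 1/RR.
PN = (11.478 − 1) / 11.478 = 10.48 / 11.478 ≈ 0.9129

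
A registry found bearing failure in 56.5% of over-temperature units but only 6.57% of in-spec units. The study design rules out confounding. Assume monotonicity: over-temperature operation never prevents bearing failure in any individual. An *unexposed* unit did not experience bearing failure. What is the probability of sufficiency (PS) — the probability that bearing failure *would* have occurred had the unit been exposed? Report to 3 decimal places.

p₁ = 0.565, p₀ = 0.0657.
Under exogeneity and monotonicity, PS = (p₁ − p₀) / (1 − p₀).
PS = (0.565 − 0.0657) / (1 − 0.0657) = 0.4993 / 0.9343 ≈ 0.5344

PS ≈ 0.534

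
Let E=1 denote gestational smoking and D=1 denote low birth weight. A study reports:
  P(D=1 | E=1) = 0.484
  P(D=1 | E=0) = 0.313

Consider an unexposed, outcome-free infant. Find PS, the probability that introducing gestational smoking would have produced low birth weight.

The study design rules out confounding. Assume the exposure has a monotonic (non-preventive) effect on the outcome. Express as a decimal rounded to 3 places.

PS ≈ 0.249

Let p₁ = 0.484, p₀ = 0.313.
Under exogeneity and monotonicity, PS = (p₁ − p₀) / (1 − p₀).
PS = (0.484 − 0.313) / (1 − 0.313) = 0.171 / 0.687 ≈ 0.2489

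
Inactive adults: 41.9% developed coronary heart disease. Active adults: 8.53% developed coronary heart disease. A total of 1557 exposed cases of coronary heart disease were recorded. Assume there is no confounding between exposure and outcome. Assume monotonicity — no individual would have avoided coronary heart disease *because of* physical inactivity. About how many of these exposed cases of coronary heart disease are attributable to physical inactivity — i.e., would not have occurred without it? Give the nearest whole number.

about 1240 cases

p₁ = 0.419, p₀ = 0.0853.
PN = (p₁ − p₀)/p₁ = (0.419 − 0.0853) / 0.419 ≈ 0.79642.
Attributable cases ≈ PN × (exposed cases) = 0.79642 × 1557 ≈ 1240.03.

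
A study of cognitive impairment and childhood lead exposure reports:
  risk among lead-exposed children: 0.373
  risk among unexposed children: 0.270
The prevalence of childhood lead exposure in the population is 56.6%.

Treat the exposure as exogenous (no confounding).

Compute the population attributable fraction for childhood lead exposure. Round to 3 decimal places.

PAF ≈ 0.178

Let p₁ = 0.373, p₀ = 0.27.
Overall risk P(Y=1) = π·p₁ + (1−π)·p₀ = 0.566×0.373 + 0.434×0.27 = 0.3283.
Under exogeneity, PAF = [P(Y=1) − p₀] / P(Y=1).
PAF = (0.3283 − 0.27) / 0.3283 ≈ 0.1776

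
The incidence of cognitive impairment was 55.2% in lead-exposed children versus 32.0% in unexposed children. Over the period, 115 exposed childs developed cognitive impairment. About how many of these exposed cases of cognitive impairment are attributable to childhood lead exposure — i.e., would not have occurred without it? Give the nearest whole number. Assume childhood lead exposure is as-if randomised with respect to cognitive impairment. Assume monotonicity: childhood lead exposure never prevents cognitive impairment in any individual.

p₁ = 0.552, p₀ = 0.32.
PN = (p₁ − p₀)/p₁ = (0.552 − 0.32) / 0.552 ≈ 0.42029.
Attributable cases ≈ PN × (exposed cases) = 0.42029 × 115 ≈ 48.33.

about 48 cases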